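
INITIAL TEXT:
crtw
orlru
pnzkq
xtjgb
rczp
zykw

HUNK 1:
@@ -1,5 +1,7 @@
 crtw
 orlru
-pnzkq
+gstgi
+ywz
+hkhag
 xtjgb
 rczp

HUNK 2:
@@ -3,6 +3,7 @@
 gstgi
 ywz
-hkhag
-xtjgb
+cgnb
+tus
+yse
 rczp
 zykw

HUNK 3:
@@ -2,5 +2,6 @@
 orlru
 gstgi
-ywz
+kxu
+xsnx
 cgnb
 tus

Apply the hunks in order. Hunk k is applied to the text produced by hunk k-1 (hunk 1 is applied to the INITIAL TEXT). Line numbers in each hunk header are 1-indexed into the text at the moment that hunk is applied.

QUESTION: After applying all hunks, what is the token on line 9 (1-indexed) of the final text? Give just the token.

Answer: rczp

Derivation:
Hunk 1: at line 1 remove [pnzkq] add [gstgi,ywz,hkhag] -> 8 lines: crtw orlru gstgi ywz hkhag xtjgb rczp zykw
Hunk 2: at line 3 remove [hkhag,xtjgb] add [cgnb,tus,yse] -> 9 lines: crtw orlru gstgi ywz cgnb tus yse rczp zykw
Hunk 3: at line 2 remove [ywz] add [kxu,xsnx] -> 10 lines: crtw orlru gstgi kxu xsnx cgnb tus yse rczp zykw
Final line 9: rczp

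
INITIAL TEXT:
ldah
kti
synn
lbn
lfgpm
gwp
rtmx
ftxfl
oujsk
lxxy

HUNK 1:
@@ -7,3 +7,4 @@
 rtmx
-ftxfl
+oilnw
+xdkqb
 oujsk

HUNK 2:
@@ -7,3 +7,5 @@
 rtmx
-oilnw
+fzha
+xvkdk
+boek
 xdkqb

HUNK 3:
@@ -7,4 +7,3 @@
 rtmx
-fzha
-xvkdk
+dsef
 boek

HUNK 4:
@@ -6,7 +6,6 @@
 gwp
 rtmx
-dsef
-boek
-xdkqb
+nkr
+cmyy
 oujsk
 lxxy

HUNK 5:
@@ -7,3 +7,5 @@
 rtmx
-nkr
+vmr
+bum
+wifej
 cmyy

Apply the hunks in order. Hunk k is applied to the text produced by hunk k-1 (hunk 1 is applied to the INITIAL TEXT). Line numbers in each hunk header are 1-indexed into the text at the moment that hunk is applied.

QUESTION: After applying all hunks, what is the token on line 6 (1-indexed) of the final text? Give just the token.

Answer: gwp

Derivation:
Hunk 1: at line 7 remove [ftxfl] add [oilnw,xdkqb] -> 11 lines: ldah kti synn lbn lfgpm gwp rtmx oilnw xdkqb oujsk lxxy
Hunk 2: at line 7 remove [oilnw] add [fzha,xvkdk,boek] -> 13 lines: ldah kti synn lbn lfgpm gwp rtmx fzha xvkdk boek xdkqb oujsk lxxy
Hunk 3: at line 7 remove [fzha,xvkdk] add [dsef] -> 12 lines: ldah kti synn lbn lfgpm gwp rtmx dsef boek xdkqb oujsk lxxy
Hunk 4: at line 6 remove [dsef,boek,xdkqb] add [nkr,cmyy] -> 11 lines: ldah kti synn lbn lfgpm gwp rtmx nkr cmyy oujsk lxxy
Hunk 5: at line 7 remove [nkr] add [vmr,bum,wifej] -> 13 lines: ldah kti synn lbn lfgpm gwp rtmx vmr bum wifej cmyy oujsk lxxy
Final line 6: gwp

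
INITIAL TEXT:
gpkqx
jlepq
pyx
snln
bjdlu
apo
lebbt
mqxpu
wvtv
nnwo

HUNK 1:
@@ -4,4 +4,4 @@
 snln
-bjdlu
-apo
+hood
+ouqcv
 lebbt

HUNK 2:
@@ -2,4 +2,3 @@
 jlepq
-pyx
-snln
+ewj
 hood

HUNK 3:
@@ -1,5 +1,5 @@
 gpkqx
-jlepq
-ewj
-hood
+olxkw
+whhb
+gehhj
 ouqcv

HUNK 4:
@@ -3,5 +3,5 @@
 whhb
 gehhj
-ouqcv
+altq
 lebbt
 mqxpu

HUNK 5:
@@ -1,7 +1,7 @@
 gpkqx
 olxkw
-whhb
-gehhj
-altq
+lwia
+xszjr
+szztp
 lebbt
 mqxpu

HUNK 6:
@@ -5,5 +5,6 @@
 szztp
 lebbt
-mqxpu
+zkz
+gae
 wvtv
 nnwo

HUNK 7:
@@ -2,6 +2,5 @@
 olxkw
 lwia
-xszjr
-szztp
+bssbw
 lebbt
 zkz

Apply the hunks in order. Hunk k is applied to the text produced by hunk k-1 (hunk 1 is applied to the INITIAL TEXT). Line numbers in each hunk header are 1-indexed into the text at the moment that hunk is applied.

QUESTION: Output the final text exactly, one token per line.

Answer: gpkqx
olxkw
lwia
bssbw
lebbt
zkz
gae
wvtv
nnwo

Derivation:
Hunk 1: at line 4 remove [bjdlu,apo] add [hood,ouqcv] -> 10 lines: gpkqx jlepq pyx snln hood ouqcv lebbt mqxpu wvtv nnwo
Hunk 2: at line 2 remove [pyx,snln] add [ewj] -> 9 lines: gpkqx jlepq ewj hood ouqcv lebbt mqxpu wvtv nnwo
Hunk 3: at line 1 remove [jlepq,ewj,hood] add [olxkw,whhb,gehhj] -> 9 lines: gpkqx olxkw whhb gehhj ouqcv lebbt mqxpu wvtv nnwo
Hunk 4: at line 3 remove [ouqcv] add [altq] -> 9 lines: gpkqx olxkw whhb gehhj altq lebbt mqxpu wvtv nnwo
Hunk 5: at line 1 remove [whhb,gehhj,altq] add [lwia,xszjr,szztp] -> 9 lines: gpkqx olxkw lwia xszjr szztp lebbt mqxpu wvtv nnwo
Hunk 6: at line 5 remove [mqxpu] add [zkz,gae] -> 10 lines: gpkqx olxkw lwia xszjr szztp lebbt zkz gae wvtv nnwo
Hunk 7: at line 2 remove [xszjr,szztp] add [bssbw] -> 9 lines: gpkqx olxkw lwia bssbw lebbt zkz gae wvtv nnwo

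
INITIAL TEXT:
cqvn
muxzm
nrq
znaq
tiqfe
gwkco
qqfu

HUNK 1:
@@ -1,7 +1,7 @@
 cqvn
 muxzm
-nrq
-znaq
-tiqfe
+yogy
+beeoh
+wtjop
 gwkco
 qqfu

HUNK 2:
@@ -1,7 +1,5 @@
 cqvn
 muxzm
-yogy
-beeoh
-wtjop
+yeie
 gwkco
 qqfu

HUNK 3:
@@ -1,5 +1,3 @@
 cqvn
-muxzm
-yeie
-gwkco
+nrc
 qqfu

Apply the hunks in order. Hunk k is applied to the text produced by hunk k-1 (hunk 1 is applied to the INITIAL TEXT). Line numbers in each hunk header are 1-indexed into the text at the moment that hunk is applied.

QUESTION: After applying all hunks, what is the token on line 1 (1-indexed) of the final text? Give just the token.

Answer: cqvn

Derivation:
Hunk 1: at line 1 remove [nrq,znaq,tiqfe] add [yogy,beeoh,wtjop] -> 7 lines: cqvn muxzm yogy beeoh wtjop gwkco qqfu
Hunk 2: at line 1 remove [yogy,beeoh,wtjop] add [yeie] -> 5 lines: cqvn muxzm yeie gwkco qqfu
Hunk 3: at line 1 remove [muxzm,yeie,gwkco] add [nrc] -> 3 lines: cqvn nrc qqfu
Final line 1: cqvn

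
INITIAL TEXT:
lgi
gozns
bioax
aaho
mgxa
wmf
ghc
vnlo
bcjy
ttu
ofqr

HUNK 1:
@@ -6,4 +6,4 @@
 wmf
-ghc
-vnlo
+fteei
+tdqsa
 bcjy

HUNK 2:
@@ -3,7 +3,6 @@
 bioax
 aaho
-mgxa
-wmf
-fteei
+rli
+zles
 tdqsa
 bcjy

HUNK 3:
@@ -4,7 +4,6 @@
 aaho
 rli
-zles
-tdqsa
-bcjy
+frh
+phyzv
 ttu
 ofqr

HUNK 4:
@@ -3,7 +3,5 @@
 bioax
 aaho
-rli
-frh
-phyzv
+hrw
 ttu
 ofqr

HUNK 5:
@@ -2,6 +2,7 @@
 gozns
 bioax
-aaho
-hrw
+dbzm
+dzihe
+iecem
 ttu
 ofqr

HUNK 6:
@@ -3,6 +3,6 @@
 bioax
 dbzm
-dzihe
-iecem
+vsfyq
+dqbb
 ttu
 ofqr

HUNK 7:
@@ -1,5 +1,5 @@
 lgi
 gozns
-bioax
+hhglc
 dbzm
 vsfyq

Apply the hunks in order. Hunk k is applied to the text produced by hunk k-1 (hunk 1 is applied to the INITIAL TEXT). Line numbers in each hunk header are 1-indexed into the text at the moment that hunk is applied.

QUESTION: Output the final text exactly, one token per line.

Hunk 1: at line 6 remove [ghc,vnlo] add [fteei,tdqsa] -> 11 lines: lgi gozns bioax aaho mgxa wmf fteei tdqsa bcjy ttu ofqr
Hunk 2: at line 3 remove [mgxa,wmf,fteei] add [rli,zles] -> 10 lines: lgi gozns bioax aaho rli zles tdqsa bcjy ttu ofqr
Hunk 3: at line 4 remove [zles,tdqsa,bcjy] add [frh,phyzv] -> 9 lines: lgi gozns bioax aaho rli frh phyzv ttu ofqr
Hunk 4: at line 3 remove [rli,frh,phyzv] add [hrw] -> 7 lines: lgi gozns bioax aaho hrw ttu ofqr
Hunk 5: at line 2 remove [aaho,hrw] add [dbzm,dzihe,iecem] -> 8 lines: lgi gozns bioax dbzm dzihe iecem ttu ofqr
Hunk 6: at line 3 remove [dzihe,iecem] add [vsfyq,dqbb] -> 8 lines: lgi gozns bioax dbzm vsfyq dqbb ttu ofqr
Hunk 7: at line 1 remove [bioax] add [hhglc] -> 8 lines: lgi gozns hhglc dbzm vsfyq dqbb ttu ofqr

Answer: lgi
gozns
hhglc
dbzm
vsfyq
dqbb
ttu
ofqr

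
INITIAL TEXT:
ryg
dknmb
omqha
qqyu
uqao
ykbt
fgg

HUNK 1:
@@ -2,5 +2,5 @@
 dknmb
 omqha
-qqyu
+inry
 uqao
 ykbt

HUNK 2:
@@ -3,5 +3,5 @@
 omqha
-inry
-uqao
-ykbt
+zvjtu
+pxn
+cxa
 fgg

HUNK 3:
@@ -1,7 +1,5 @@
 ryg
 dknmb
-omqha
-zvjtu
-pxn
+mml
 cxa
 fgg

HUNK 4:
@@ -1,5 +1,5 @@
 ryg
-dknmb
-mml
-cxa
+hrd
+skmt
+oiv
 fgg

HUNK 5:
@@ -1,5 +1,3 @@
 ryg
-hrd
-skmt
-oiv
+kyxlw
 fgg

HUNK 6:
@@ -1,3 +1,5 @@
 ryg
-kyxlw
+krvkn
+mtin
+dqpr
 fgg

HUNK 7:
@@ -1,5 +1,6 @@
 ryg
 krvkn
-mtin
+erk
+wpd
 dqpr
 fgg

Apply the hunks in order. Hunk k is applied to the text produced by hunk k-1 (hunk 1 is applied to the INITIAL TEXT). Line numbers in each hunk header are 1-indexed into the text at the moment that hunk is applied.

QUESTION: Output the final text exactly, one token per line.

Answer: ryg
krvkn
erk
wpd
dqpr
fgg

Derivation:
Hunk 1: at line 2 remove [qqyu] add [inry] -> 7 lines: ryg dknmb omqha inry uqao ykbt fgg
Hunk 2: at line 3 remove [inry,uqao,ykbt] add [zvjtu,pxn,cxa] -> 7 lines: ryg dknmb omqha zvjtu pxn cxa fgg
Hunk 3: at line 1 remove [omqha,zvjtu,pxn] add [mml] -> 5 lines: ryg dknmb mml cxa fgg
Hunk 4: at line 1 remove [dknmb,mml,cxa] add [hrd,skmt,oiv] -> 5 lines: ryg hrd skmt oiv fgg
Hunk 5: at line 1 remove [hrd,skmt,oiv] add [kyxlw] -> 3 lines: ryg kyxlw fgg
Hunk 6: at line 1 remove [kyxlw] add [krvkn,mtin,dqpr] -> 5 lines: ryg krvkn mtin dqpr fgg
Hunk 7: at line 1 remove [mtin] add [erk,wpd] -> 6 lines: ryg krvkn erk wpd dqpr fgg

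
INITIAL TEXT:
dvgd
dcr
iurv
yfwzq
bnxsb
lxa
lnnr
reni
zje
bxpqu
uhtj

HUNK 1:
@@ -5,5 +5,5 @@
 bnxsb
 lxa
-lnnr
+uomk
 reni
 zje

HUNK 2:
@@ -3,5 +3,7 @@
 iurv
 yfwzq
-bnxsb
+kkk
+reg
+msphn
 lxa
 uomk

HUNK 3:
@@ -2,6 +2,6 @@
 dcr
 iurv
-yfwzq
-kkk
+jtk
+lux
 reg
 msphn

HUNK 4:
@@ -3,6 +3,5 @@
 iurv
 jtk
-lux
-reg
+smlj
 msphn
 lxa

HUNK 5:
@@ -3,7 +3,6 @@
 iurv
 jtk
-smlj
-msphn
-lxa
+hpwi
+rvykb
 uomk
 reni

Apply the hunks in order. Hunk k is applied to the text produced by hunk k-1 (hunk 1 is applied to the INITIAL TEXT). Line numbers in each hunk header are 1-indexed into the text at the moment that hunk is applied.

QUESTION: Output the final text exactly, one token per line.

Answer: dvgd
dcr
iurv
jtk
hpwi
rvykb
uomk
reni
zje
bxpqu
uhtj

Derivation:
Hunk 1: at line 5 remove [lnnr] add [uomk] -> 11 lines: dvgd dcr iurv yfwzq bnxsb lxa uomk reni zje bxpqu uhtj
Hunk 2: at line 3 remove [bnxsb] add [kkk,reg,msphn] -> 13 lines: dvgd dcr iurv yfwzq kkk reg msphn lxa uomk reni zje bxpqu uhtj
Hunk 3: at line 2 remove [yfwzq,kkk] add [jtk,lux] -> 13 lines: dvgd dcr iurv jtk lux reg msphn lxa uomk reni zje bxpqu uhtj
Hunk 4: at line 3 remove [lux,reg] add [smlj] -> 12 lines: dvgd dcr iurv jtk smlj msphn lxa uomk reni zje bxpqu uhtj
Hunk 5: at line 3 remove [smlj,msphn,lxa] add [hpwi,rvykb] -> 11 lines: dvgd dcr iurv jtk hpwi rvykb uomk reni zje bxpqu uhtj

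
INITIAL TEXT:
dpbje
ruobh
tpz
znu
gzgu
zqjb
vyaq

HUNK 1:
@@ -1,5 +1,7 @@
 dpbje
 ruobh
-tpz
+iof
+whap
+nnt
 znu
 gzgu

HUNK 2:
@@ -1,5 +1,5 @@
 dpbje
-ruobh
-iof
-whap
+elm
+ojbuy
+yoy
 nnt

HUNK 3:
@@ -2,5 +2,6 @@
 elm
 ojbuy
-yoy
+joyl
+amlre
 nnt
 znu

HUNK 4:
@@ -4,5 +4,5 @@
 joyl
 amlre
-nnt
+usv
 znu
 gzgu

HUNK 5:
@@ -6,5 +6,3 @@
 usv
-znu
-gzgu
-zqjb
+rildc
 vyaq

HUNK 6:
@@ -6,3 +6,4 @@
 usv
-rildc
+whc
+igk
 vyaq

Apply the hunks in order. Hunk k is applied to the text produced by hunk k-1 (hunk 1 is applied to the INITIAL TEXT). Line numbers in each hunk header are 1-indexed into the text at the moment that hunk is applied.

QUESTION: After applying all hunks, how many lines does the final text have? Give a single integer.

Answer: 9

Derivation:
Hunk 1: at line 1 remove [tpz] add [iof,whap,nnt] -> 9 lines: dpbje ruobh iof whap nnt znu gzgu zqjb vyaq
Hunk 2: at line 1 remove [ruobh,iof,whap] add [elm,ojbuy,yoy] -> 9 lines: dpbje elm ojbuy yoy nnt znu gzgu zqjb vyaq
Hunk 3: at line 2 remove [yoy] add [joyl,amlre] -> 10 lines: dpbje elm ojbuy joyl amlre nnt znu gzgu zqjb vyaq
Hunk 4: at line 4 remove [nnt] add [usv] -> 10 lines: dpbje elm ojbuy joyl amlre usv znu gzgu zqjb vyaq
Hunk 5: at line 6 remove [znu,gzgu,zqjb] add [rildc] -> 8 lines: dpbje elm ojbuy joyl amlre usv rildc vyaq
Hunk 6: at line 6 remove [rildc] add [whc,igk] -> 9 lines: dpbje elm ojbuy joyl amlre usv whc igk vyaq
Final line count: 9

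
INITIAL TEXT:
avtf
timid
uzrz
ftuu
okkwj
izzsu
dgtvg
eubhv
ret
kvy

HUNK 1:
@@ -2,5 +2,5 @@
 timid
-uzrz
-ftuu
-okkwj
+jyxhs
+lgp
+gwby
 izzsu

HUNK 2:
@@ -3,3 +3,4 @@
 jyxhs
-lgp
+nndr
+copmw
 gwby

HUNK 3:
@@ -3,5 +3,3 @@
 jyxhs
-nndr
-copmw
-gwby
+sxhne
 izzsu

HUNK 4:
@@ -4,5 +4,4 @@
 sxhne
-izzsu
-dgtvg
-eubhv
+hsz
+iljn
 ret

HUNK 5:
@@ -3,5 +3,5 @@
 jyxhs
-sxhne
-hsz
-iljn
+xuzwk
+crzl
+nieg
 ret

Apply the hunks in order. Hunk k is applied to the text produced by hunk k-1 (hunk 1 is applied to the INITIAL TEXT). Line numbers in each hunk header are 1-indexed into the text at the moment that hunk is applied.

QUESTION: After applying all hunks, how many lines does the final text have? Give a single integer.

Answer: 8

Derivation:
Hunk 1: at line 2 remove [uzrz,ftuu,okkwj] add [jyxhs,lgp,gwby] -> 10 lines: avtf timid jyxhs lgp gwby izzsu dgtvg eubhv ret kvy
Hunk 2: at line 3 remove [lgp] add [nndr,copmw] -> 11 lines: avtf timid jyxhs nndr copmw gwby izzsu dgtvg eubhv ret kvy
Hunk 3: at line 3 remove [nndr,copmw,gwby] add [sxhne] -> 9 lines: avtf timid jyxhs sxhne izzsu dgtvg eubhv ret kvy
Hunk 4: at line 4 remove [izzsu,dgtvg,eubhv] add [hsz,iljn] -> 8 lines: avtf timid jyxhs sxhne hsz iljn ret kvy
Hunk 5: at line 3 remove [sxhne,hsz,iljn] add [xuzwk,crzl,nieg] -> 8 lines: avtf timid jyxhs xuzwk crzl nieg ret kvy
Final line count: 8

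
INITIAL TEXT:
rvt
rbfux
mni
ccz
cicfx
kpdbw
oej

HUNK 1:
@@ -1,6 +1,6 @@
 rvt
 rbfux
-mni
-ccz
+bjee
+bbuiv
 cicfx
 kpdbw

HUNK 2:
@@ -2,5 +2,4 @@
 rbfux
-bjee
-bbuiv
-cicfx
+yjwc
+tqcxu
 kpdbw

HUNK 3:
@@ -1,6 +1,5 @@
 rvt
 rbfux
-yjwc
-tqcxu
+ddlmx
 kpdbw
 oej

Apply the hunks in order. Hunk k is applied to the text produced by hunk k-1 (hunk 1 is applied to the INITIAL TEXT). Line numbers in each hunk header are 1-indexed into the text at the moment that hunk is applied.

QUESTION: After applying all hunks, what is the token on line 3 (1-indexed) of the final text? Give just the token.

Hunk 1: at line 1 remove [mni,ccz] add [bjee,bbuiv] -> 7 lines: rvt rbfux bjee bbuiv cicfx kpdbw oej
Hunk 2: at line 2 remove [bjee,bbuiv,cicfx] add [yjwc,tqcxu] -> 6 lines: rvt rbfux yjwc tqcxu kpdbw oej
Hunk 3: at line 1 remove [yjwc,tqcxu] add [ddlmx] -> 5 lines: rvt rbfux ddlmx kpdbw oej
Final line 3: ddlmx

Answer: ddlmx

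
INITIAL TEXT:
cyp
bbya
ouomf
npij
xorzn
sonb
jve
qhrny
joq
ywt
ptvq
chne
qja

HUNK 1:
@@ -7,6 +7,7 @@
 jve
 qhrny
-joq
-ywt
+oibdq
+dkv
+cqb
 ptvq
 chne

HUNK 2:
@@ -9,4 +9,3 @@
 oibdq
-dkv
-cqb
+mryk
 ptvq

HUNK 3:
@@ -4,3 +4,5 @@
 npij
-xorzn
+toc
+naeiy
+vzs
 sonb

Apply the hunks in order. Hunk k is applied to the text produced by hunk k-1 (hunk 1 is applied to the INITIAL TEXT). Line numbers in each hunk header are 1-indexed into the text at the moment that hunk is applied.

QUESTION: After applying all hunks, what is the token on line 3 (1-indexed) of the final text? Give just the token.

Hunk 1: at line 7 remove [joq,ywt] add [oibdq,dkv,cqb] -> 14 lines: cyp bbya ouomf npij xorzn sonb jve qhrny oibdq dkv cqb ptvq chne qja
Hunk 2: at line 9 remove [dkv,cqb] add [mryk] -> 13 lines: cyp bbya ouomf npij xorzn sonb jve qhrny oibdq mryk ptvq chne qja
Hunk 3: at line 4 remove [xorzn] add [toc,naeiy,vzs] -> 15 lines: cyp bbya ouomf npij toc naeiy vzs sonb jve qhrny oibdq mryk ptvq chne qja
Final line 3: ouomf

Answer: ouomf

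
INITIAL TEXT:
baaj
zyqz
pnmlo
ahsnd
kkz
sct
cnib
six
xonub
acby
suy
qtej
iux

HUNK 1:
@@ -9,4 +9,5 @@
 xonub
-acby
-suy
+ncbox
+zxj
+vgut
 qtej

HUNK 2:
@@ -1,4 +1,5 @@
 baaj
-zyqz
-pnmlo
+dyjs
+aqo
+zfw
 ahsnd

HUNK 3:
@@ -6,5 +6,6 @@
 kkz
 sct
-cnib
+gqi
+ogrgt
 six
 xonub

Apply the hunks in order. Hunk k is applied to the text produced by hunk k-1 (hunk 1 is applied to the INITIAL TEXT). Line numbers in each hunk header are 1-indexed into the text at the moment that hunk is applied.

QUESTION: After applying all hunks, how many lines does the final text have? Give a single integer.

Hunk 1: at line 9 remove [acby,suy] add [ncbox,zxj,vgut] -> 14 lines: baaj zyqz pnmlo ahsnd kkz sct cnib six xonub ncbox zxj vgut qtej iux
Hunk 2: at line 1 remove [zyqz,pnmlo] add [dyjs,aqo,zfw] -> 15 lines: baaj dyjs aqo zfw ahsnd kkz sct cnib six xonub ncbox zxj vgut qtej iux
Hunk 3: at line 6 remove [cnib] add [gqi,ogrgt] -> 16 lines: baaj dyjs aqo zfw ahsnd kkz sct gqi ogrgt six xonub ncbox zxj vgut qtej iux
Final line count: 16

Answer: 16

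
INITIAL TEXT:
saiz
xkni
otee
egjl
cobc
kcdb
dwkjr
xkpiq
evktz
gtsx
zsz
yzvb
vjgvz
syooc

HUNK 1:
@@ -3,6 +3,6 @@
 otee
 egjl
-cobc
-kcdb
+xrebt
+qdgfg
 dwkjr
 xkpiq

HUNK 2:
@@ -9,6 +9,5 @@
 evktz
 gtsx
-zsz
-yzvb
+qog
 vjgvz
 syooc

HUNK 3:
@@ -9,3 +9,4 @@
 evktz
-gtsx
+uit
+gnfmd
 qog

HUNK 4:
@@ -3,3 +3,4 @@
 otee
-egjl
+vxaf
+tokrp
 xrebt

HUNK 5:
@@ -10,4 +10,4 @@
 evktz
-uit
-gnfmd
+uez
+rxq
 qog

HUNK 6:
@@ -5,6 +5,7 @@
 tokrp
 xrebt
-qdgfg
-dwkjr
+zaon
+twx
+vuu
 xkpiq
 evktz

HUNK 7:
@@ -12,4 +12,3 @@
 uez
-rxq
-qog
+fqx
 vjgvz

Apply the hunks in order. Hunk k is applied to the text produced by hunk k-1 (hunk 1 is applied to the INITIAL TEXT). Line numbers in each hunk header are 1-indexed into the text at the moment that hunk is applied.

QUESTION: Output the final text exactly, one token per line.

Answer: saiz
xkni
otee
vxaf
tokrp
xrebt
zaon
twx
vuu
xkpiq
evktz
uez
fqx
vjgvz
syooc

Derivation:
Hunk 1: at line 3 remove [cobc,kcdb] add [xrebt,qdgfg] -> 14 lines: saiz xkni otee egjl xrebt qdgfg dwkjr xkpiq evktz gtsx zsz yzvb vjgvz syooc
Hunk 2: at line 9 remove [zsz,yzvb] add [qog] -> 13 lines: saiz xkni otee egjl xrebt qdgfg dwkjr xkpiq evktz gtsx qog vjgvz syooc
Hunk 3: at line 9 remove [gtsx] add [uit,gnfmd] -> 14 lines: saiz xkni otee egjl xrebt qdgfg dwkjr xkpiq evktz uit gnfmd qog vjgvz syooc
Hunk 4: at line 3 remove [egjl] add [vxaf,tokrp] -> 15 lines: saiz xkni otee vxaf tokrp xrebt qdgfg dwkjr xkpiq evktz uit gnfmd qog vjgvz syooc
Hunk 5: at line 10 remove [uit,gnfmd] add [uez,rxq] -> 15 lines: saiz xkni otee vxaf tokrp xrebt qdgfg dwkjr xkpiq evktz uez rxq qog vjgvz syooc
Hunk 6: at line 5 remove [qdgfg,dwkjr] add [zaon,twx,vuu] -> 16 lines: saiz xkni otee vxaf tokrp xrebt zaon twx vuu xkpiq evktz uez rxq qog vjgvz syooc
Hunk 7: at line 12 remove [rxq,qog] add [fqx] -> 15 lines: saiz xkni otee vxaf tokrp xrebt zaon twx vuu xkpiq evktz uez fqx vjgvz syooc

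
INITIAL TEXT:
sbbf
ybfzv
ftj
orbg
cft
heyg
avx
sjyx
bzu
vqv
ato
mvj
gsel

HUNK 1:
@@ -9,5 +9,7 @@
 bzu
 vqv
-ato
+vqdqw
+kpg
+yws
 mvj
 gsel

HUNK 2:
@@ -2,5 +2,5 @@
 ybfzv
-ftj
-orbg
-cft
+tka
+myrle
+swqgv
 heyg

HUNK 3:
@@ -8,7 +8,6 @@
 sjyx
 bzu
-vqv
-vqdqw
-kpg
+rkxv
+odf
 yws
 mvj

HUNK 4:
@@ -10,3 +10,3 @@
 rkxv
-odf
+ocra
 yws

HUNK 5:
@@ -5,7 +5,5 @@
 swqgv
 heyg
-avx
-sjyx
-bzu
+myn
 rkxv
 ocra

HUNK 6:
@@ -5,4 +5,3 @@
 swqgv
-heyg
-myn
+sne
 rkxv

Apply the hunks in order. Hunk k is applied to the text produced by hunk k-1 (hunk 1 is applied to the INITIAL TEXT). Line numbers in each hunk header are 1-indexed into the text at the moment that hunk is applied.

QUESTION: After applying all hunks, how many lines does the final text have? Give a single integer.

Answer: 11

Derivation:
Hunk 1: at line 9 remove [ato] add [vqdqw,kpg,yws] -> 15 lines: sbbf ybfzv ftj orbg cft heyg avx sjyx bzu vqv vqdqw kpg yws mvj gsel
Hunk 2: at line 2 remove [ftj,orbg,cft] add [tka,myrle,swqgv] -> 15 lines: sbbf ybfzv tka myrle swqgv heyg avx sjyx bzu vqv vqdqw kpg yws mvj gsel
Hunk 3: at line 8 remove [vqv,vqdqw,kpg] add [rkxv,odf] -> 14 lines: sbbf ybfzv tka myrle swqgv heyg avx sjyx bzu rkxv odf yws mvj gsel
Hunk 4: at line 10 remove [odf] add [ocra] -> 14 lines: sbbf ybfzv tka myrle swqgv heyg avx sjyx bzu rkxv ocra yws mvj gsel
Hunk 5: at line 5 remove [avx,sjyx,bzu] add [myn] -> 12 lines: sbbf ybfzv tka myrle swqgv heyg myn rkxv ocra yws mvj gsel
Hunk 6: at line 5 remove [heyg,myn] add [sne] -> 11 lines: sbbf ybfzv tka myrle swqgv sne rkxv ocra yws mvj gsel
Final line count: 11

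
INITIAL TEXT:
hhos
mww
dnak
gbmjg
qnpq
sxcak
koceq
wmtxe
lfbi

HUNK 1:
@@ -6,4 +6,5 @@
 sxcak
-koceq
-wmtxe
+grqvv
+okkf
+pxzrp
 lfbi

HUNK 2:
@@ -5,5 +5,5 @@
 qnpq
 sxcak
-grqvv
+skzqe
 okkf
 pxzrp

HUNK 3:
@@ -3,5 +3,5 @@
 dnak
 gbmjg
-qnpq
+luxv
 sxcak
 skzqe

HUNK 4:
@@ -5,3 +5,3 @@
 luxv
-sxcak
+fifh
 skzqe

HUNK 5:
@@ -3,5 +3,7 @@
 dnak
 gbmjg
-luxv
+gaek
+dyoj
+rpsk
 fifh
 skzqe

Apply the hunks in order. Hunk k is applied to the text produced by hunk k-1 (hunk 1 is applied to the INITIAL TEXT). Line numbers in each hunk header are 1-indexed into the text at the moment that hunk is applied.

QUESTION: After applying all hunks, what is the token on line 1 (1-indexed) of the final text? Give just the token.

Answer: hhos

Derivation:
Hunk 1: at line 6 remove [koceq,wmtxe] add [grqvv,okkf,pxzrp] -> 10 lines: hhos mww dnak gbmjg qnpq sxcak grqvv okkf pxzrp lfbi
Hunk 2: at line 5 remove [grqvv] add [skzqe] -> 10 lines: hhos mww dnak gbmjg qnpq sxcak skzqe okkf pxzrp lfbi
Hunk 3: at line 3 remove [qnpq] add [luxv] -> 10 lines: hhos mww dnak gbmjg luxv sxcak skzqe okkf pxzrp lfbi
Hunk 4: at line 5 remove [sxcak] add [fifh] -> 10 lines: hhos mww dnak gbmjg luxv fifh skzqe okkf pxzrp lfbi
Hunk 5: at line 3 remove [luxv] add [gaek,dyoj,rpsk] -> 12 lines: hhos mww dnak gbmjg gaek dyoj rpsk fifh skzqe okkf pxzrp lfbi
Final line 1: hhos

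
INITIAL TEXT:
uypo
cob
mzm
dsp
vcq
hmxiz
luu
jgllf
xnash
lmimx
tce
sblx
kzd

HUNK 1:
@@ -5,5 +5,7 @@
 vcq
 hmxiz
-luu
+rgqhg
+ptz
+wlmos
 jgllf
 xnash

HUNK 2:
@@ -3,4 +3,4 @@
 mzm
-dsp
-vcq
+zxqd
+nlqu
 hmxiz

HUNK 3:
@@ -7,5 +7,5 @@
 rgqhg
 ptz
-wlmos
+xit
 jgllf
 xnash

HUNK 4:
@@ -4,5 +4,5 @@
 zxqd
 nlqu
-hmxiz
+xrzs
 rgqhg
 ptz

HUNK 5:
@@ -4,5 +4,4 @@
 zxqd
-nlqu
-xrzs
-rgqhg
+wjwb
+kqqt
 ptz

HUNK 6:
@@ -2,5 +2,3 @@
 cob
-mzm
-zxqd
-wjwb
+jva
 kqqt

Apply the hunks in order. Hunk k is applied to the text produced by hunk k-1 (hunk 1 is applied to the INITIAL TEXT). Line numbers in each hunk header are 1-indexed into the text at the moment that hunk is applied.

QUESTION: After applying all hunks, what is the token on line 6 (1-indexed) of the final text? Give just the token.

Hunk 1: at line 5 remove [luu] add [rgqhg,ptz,wlmos] -> 15 lines: uypo cob mzm dsp vcq hmxiz rgqhg ptz wlmos jgllf xnash lmimx tce sblx kzd
Hunk 2: at line 3 remove [dsp,vcq] add [zxqd,nlqu] -> 15 lines: uypo cob mzm zxqd nlqu hmxiz rgqhg ptz wlmos jgllf xnash lmimx tce sblx kzd
Hunk 3: at line 7 remove [wlmos] add [xit] -> 15 lines: uypo cob mzm zxqd nlqu hmxiz rgqhg ptz xit jgllf xnash lmimx tce sblx kzd
Hunk 4: at line 4 remove [hmxiz] add [xrzs] -> 15 lines: uypo cob mzm zxqd nlqu xrzs rgqhg ptz xit jgllf xnash lmimx tce sblx kzd
Hunk 5: at line 4 remove [nlqu,xrzs,rgqhg] add [wjwb,kqqt] -> 14 lines: uypo cob mzm zxqd wjwb kqqt ptz xit jgllf xnash lmimx tce sblx kzd
Hunk 6: at line 2 remove [mzm,zxqd,wjwb] add [jva] -> 12 lines: uypo cob jva kqqt ptz xit jgllf xnash lmimx tce sblx kzd
Final line 6: xit

Answer: xit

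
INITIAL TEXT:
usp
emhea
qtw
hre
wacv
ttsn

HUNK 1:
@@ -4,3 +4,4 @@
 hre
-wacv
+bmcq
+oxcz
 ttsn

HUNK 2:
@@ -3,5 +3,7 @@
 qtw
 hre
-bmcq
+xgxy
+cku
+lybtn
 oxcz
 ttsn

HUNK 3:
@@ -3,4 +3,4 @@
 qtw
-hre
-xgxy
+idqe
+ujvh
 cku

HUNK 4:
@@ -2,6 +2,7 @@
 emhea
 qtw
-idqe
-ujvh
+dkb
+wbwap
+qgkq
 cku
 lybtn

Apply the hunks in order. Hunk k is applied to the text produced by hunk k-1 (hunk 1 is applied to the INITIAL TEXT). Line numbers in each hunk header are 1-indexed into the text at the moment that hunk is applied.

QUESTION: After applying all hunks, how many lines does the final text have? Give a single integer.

Answer: 10

Derivation:
Hunk 1: at line 4 remove [wacv] add [bmcq,oxcz] -> 7 lines: usp emhea qtw hre bmcq oxcz ttsn
Hunk 2: at line 3 remove [bmcq] add [xgxy,cku,lybtn] -> 9 lines: usp emhea qtw hre xgxy cku lybtn oxcz ttsn
Hunk 3: at line 3 remove [hre,xgxy] add [idqe,ujvh] -> 9 lines: usp emhea qtw idqe ujvh cku lybtn oxcz ttsn
Hunk 4: at line 2 remove [idqe,ujvh] add [dkb,wbwap,qgkq] -> 10 lines: usp emhea qtw dkb wbwap qgkq cku lybtn oxcz ttsn
Final line count: 10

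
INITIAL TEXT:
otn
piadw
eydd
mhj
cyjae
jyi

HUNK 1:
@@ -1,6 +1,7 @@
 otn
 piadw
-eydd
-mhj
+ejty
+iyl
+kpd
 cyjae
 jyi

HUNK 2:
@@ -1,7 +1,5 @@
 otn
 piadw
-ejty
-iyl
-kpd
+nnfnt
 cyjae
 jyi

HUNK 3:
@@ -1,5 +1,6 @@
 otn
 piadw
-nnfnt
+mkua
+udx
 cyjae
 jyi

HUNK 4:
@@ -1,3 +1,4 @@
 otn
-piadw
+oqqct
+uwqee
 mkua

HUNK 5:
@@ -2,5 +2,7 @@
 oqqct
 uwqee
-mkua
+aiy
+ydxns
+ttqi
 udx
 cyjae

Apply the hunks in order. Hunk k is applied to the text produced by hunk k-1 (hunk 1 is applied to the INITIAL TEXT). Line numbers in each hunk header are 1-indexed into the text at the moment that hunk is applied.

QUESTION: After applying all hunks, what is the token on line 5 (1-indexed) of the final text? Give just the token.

Answer: ydxns

Derivation:
Hunk 1: at line 1 remove [eydd,mhj] add [ejty,iyl,kpd] -> 7 lines: otn piadw ejty iyl kpd cyjae jyi
Hunk 2: at line 1 remove [ejty,iyl,kpd] add [nnfnt] -> 5 lines: otn piadw nnfnt cyjae jyi
Hunk 3: at line 1 remove [nnfnt] add [mkua,udx] -> 6 lines: otn piadw mkua udx cyjae jyi
Hunk 4: at line 1 remove [piadw] add [oqqct,uwqee] -> 7 lines: otn oqqct uwqee mkua udx cyjae jyi
Hunk 5: at line 2 remove [mkua] add [aiy,ydxns,ttqi] -> 9 lines: otn oqqct uwqee aiy ydxns ttqi udx cyjae jyi
Final line 5: ydxns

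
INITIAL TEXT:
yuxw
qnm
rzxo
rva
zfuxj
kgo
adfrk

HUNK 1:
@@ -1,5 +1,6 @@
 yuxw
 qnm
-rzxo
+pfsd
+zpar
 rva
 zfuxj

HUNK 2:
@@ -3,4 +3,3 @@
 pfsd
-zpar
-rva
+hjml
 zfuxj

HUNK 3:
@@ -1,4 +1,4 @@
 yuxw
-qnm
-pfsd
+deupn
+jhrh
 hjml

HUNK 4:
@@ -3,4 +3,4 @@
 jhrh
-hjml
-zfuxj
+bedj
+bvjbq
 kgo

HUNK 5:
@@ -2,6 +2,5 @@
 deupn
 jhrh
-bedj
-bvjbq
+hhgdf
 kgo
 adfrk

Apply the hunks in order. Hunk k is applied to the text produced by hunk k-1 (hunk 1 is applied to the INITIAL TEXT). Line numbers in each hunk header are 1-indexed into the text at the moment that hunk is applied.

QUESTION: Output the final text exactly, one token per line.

Answer: yuxw
deupn
jhrh
hhgdf
kgo
adfrk

Derivation:
Hunk 1: at line 1 remove [rzxo] add [pfsd,zpar] -> 8 lines: yuxw qnm pfsd zpar rva zfuxj kgo adfrk
Hunk 2: at line 3 remove [zpar,rva] add [hjml] -> 7 lines: yuxw qnm pfsd hjml zfuxj kgo adfrk
Hunk 3: at line 1 remove [qnm,pfsd] add [deupn,jhrh] -> 7 lines: yuxw deupn jhrh hjml zfuxj kgo adfrk
Hunk 4: at line 3 remove [hjml,zfuxj] add [bedj,bvjbq] -> 7 lines: yuxw deupn jhrh bedj bvjbq kgo adfrk
Hunk 5: at line 2 remove [bedj,bvjbq] add [hhgdf] -> 6 lines: yuxw deupn jhrh hhgdf kgo adfrk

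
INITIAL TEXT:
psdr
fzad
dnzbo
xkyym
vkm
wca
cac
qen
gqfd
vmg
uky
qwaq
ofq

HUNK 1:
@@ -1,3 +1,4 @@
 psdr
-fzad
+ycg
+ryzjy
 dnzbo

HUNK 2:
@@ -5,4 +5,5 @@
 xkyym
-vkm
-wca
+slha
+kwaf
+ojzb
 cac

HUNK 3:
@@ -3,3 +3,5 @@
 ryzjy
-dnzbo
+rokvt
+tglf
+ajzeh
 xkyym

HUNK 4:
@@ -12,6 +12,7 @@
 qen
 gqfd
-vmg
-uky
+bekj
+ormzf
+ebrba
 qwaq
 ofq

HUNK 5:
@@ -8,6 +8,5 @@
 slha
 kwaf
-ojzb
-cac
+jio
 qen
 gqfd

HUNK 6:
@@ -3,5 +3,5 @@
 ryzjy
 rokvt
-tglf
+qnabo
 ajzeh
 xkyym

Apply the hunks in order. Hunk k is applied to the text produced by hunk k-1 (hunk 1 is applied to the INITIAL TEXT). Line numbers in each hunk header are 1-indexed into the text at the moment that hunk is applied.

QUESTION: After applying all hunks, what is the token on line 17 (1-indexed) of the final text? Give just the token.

Answer: ofq

Derivation:
Hunk 1: at line 1 remove [fzad] add [ycg,ryzjy] -> 14 lines: psdr ycg ryzjy dnzbo xkyym vkm wca cac qen gqfd vmg uky qwaq ofq
Hunk 2: at line 5 remove [vkm,wca] add [slha,kwaf,ojzb] -> 15 lines: psdr ycg ryzjy dnzbo xkyym slha kwaf ojzb cac qen gqfd vmg uky qwaq ofq
Hunk 3: at line 3 remove [dnzbo] add [rokvt,tglf,ajzeh] -> 17 lines: psdr ycg ryzjy rokvt tglf ajzeh xkyym slha kwaf ojzb cac qen gqfd vmg uky qwaq ofq
Hunk 4: at line 12 remove [vmg,uky] add [bekj,ormzf,ebrba] -> 18 lines: psdr ycg ryzjy rokvt tglf ajzeh xkyym slha kwaf ojzb cac qen gqfd bekj ormzf ebrba qwaq ofq
Hunk 5: at line 8 remove [ojzb,cac] add [jio] -> 17 lines: psdr ycg ryzjy rokvt tglf ajzeh xkyym slha kwaf jio qen gqfd bekj ormzf ebrba qwaq ofq
Hunk 6: at line 3 remove [tglf] add [qnabo] -> 17 lines: psdr ycg ryzjy rokvt qnabo ajzeh xkyym slha kwaf jio qen gqfd bekj ormzf ebrba qwaq ofq
Final line 17: ofq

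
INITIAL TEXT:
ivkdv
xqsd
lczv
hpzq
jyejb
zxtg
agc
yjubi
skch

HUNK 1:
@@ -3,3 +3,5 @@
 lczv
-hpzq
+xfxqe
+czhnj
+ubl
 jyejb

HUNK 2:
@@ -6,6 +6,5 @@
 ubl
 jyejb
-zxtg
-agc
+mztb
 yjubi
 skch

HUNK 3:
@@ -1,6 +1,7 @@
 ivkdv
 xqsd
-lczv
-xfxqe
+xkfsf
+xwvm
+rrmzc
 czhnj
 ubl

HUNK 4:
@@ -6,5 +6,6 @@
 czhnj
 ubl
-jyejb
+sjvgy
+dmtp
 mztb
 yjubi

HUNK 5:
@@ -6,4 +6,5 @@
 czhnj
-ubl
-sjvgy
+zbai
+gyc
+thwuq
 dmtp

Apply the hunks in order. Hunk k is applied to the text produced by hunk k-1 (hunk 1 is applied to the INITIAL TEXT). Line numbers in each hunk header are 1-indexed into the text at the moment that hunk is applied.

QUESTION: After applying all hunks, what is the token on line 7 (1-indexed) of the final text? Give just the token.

Answer: zbai

Derivation:
Hunk 1: at line 3 remove [hpzq] add [xfxqe,czhnj,ubl] -> 11 lines: ivkdv xqsd lczv xfxqe czhnj ubl jyejb zxtg agc yjubi skch
Hunk 2: at line 6 remove [zxtg,agc] add [mztb] -> 10 lines: ivkdv xqsd lczv xfxqe czhnj ubl jyejb mztb yjubi skch
Hunk 3: at line 1 remove [lczv,xfxqe] add [xkfsf,xwvm,rrmzc] -> 11 lines: ivkdv xqsd xkfsf xwvm rrmzc czhnj ubl jyejb mztb yjubi skch
Hunk 4: at line 6 remove [jyejb] add [sjvgy,dmtp] -> 12 lines: ivkdv xqsd xkfsf xwvm rrmzc czhnj ubl sjvgy dmtp mztb yjubi skch
Hunk 5: at line 6 remove [ubl,sjvgy] add [zbai,gyc,thwuq] -> 13 lines: ivkdv xqsd xkfsf xwvm rrmzc czhnj zbai gyc thwuq dmtp mztb yjubi skch
Final line 7: zbai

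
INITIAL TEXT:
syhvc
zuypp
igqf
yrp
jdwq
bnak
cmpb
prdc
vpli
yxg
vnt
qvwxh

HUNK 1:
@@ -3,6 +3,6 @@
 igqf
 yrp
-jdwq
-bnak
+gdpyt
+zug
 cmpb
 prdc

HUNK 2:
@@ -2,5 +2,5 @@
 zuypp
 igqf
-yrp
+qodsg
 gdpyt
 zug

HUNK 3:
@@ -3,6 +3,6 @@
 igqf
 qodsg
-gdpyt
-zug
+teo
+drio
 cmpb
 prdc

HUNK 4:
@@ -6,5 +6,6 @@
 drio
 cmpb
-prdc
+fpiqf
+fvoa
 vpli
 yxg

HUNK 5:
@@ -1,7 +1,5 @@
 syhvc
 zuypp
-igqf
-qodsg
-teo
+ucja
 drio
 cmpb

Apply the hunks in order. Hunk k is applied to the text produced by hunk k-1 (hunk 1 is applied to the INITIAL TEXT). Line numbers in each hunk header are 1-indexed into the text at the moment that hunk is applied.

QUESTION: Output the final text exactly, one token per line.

Hunk 1: at line 3 remove [jdwq,bnak] add [gdpyt,zug] -> 12 lines: syhvc zuypp igqf yrp gdpyt zug cmpb prdc vpli yxg vnt qvwxh
Hunk 2: at line 2 remove [yrp] add [qodsg] -> 12 lines: syhvc zuypp igqf qodsg gdpyt zug cmpb prdc vpli yxg vnt qvwxh
Hunk 3: at line 3 remove [gdpyt,zug] add [teo,drio] -> 12 lines: syhvc zuypp igqf qodsg teo drio cmpb prdc vpli yxg vnt qvwxh
Hunk 4: at line 6 remove [prdc] add [fpiqf,fvoa] -> 13 lines: syhvc zuypp igqf qodsg teo drio cmpb fpiqf fvoa vpli yxg vnt qvwxh
Hunk 5: at line 1 remove [igqf,qodsg,teo] add [ucja] -> 11 lines: syhvc zuypp ucja drio cmpb fpiqf fvoa vpli yxg vnt qvwxh

Answer: syhvc
zuypp
ucja
drio
cmpb
fpiqf
fvoa
vpli
yxg
vnt
qvwxh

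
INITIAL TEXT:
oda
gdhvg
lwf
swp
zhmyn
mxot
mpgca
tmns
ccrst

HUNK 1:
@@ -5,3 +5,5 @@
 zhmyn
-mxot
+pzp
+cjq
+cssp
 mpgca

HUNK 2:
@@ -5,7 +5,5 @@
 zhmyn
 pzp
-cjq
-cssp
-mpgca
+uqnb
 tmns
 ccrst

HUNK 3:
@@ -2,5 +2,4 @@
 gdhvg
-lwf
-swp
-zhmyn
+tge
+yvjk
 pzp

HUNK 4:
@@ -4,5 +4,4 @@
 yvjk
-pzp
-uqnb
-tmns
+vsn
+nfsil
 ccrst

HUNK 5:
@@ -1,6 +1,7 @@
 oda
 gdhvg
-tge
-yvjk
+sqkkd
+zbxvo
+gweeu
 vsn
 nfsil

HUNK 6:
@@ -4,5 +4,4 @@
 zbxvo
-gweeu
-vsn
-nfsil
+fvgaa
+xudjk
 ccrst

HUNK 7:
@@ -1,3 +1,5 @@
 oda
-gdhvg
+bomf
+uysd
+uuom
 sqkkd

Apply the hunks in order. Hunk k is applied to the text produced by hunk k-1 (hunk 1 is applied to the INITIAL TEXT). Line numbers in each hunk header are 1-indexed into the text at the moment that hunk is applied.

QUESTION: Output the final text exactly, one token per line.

Answer: oda
bomf
uysd
uuom
sqkkd
zbxvo
fvgaa
xudjk
ccrst

Derivation:
Hunk 1: at line 5 remove [mxot] add [pzp,cjq,cssp] -> 11 lines: oda gdhvg lwf swp zhmyn pzp cjq cssp mpgca tmns ccrst
Hunk 2: at line 5 remove [cjq,cssp,mpgca] add [uqnb] -> 9 lines: oda gdhvg lwf swp zhmyn pzp uqnb tmns ccrst
Hunk 3: at line 2 remove [lwf,swp,zhmyn] add [tge,yvjk] -> 8 lines: oda gdhvg tge yvjk pzp uqnb tmns ccrst
Hunk 4: at line 4 remove [pzp,uqnb,tmns] add [vsn,nfsil] -> 7 lines: oda gdhvg tge yvjk vsn nfsil ccrst
Hunk 5: at line 1 remove [tge,yvjk] add [sqkkd,zbxvo,gweeu] -> 8 lines: oda gdhvg sqkkd zbxvo gweeu vsn nfsil ccrst
Hunk 6: at line 4 remove [gweeu,vsn,nfsil] add [fvgaa,xudjk] -> 7 lines: oda gdhvg sqkkd zbxvo fvgaa xudjk ccrst
Hunk 7: at line 1 remove [gdhvg] add [bomf,uysd,uuom] -> 9 lines: oda bomf uysd uuom sqkkd zbxvo fvgaa xudjk ccrst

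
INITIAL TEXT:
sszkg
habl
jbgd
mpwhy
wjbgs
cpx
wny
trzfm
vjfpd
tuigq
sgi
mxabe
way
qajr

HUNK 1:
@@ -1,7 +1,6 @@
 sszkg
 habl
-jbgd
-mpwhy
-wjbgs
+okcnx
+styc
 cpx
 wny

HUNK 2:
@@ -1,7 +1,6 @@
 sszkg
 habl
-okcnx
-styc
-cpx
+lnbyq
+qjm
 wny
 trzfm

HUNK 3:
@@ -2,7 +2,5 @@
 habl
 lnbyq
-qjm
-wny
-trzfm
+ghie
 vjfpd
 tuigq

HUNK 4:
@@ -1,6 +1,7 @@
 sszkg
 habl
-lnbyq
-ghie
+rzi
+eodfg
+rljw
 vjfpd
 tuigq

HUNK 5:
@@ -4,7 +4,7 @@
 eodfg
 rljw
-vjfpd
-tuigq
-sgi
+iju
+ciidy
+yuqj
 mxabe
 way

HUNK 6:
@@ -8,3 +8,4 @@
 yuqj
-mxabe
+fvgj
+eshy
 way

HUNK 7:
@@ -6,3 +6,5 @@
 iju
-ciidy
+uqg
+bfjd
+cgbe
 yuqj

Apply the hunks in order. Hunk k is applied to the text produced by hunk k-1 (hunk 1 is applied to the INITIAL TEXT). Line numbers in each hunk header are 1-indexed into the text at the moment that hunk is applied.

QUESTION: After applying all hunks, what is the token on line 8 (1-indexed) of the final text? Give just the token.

Answer: bfjd

Derivation:
Hunk 1: at line 1 remove [jbgd,mpwhy,wjbgs] add [okcnx,styc] -> 13 lines: sszkg habl okcnx styc cpx wny trzfm vjfpd tuigq sgi mxabe way qajr
Hunk 2: at line 1 remove [okcnx,styc,cpx] add [lnbyq,qjm] -> 12 lines: sszkg habl lnbyq qjm wny trzfm vjfpd tuigq sgi mxabe way qajr
Hunk 3: at line 2 remove [qjm,wny,trzfm] add [ghie] -> 10 lines: sszkg habl lnbyq ghie vjfpd tuigq sgi mxabe way qajr
Hunk 4: at line 1 remove [lnbyq,ghie] add [rzi,eodfg,rljw] -> 11 lines: sszkg habl rzi eodfg rljw vjfpd tuigq sgi mxabe way qajr
Hunk 5: at line 4 remove [vjfpd,tuigq,sgi] add [iju,ciidy,yuqj] -> 11 lines: sszkg habl rzi eodfg rljw iju ciidy yuqj mxabe way qajr
Hunk 6: at line 8 remove [mxabe] add [fvgj,eshy] -> 12 lines: sszkg habl rzi eodfg rljw iju ciidy yuqj fvgj eshy way qajr
Hunk 7: at line 6 remove [ciidy] add [uqg,bfjd,cgbe] -> 14 lines: sszkg habl rzi eodfg rljw iju uqg bfjd cgbe yuqj fvgj eshy way qajr
Final line 8: bfjd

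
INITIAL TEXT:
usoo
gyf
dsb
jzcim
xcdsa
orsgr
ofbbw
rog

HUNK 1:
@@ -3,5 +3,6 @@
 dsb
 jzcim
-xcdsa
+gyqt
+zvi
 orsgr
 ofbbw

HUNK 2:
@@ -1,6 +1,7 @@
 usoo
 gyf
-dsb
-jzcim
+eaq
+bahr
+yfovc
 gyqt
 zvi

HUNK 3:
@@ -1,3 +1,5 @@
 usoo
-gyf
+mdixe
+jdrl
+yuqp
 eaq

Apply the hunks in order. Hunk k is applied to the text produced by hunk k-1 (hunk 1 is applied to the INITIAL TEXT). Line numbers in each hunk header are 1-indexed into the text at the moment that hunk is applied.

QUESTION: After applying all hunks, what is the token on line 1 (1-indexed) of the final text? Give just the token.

Answer: usoo

Derivation:
Hunk 1: at line 3 remove [xcdsa] add [gyqt,zvi] -> 9 lines: usoo gyf dsb jzcim gyqt zvi orsgr ofbbw rog
Hunk 2: at line 1 remove [dsb,jzcim] add [eaq,bahr,yfovc] -> 10 lines: usoo gyf eaq bahr yfovc gyqt zvi orsgr ofbbw rog
Hunk 3: at line 1 remove [gyf] add [mdixe,jdrl,yuqp] -> 12 lines: usoo mdixe jdrl yuqp eaq bahr yfovc gyqt zvi orsgr ofbbw rog
Final line 1: usoo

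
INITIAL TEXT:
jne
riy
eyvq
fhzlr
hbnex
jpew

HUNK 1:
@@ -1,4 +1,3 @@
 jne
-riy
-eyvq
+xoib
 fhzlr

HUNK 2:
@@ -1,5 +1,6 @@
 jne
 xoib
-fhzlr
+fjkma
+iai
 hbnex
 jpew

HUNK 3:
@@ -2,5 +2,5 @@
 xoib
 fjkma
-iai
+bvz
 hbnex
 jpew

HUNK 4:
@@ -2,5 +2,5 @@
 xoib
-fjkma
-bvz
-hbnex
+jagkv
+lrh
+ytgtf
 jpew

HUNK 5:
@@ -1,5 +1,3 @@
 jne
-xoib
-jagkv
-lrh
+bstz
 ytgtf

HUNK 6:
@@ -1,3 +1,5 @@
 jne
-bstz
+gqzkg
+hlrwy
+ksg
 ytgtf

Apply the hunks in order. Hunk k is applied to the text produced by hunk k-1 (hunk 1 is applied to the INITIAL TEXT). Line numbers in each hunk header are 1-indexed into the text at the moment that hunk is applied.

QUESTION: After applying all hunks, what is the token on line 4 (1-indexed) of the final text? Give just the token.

Hunk 1: at line 1 remove [riy,eyvq] add [xoib] -> 5 lines: jne xoib fhzlr hbnex jpew
Hunk 2: at line 1 remove [fhzlr] add [fjkma,iai] -> 6 lines: jne xoib fjkma iai hbnex jpew
Hunk 3: at line 2 remove [iai] add [bvz] -> 6 lines: jne xoib fjkma bvz hbnex jpew
Hunk 4: at line 2 remove [fjkma,bvz,hbnex] add [jagkv,lrh,ytgtf] -> 6 lines: jne xoib jagkv lrh ytgtf jpew
Hunk 5: at line 1 remove [xoib,jagkv,lrh] add [bstz] -> 4 lines: jne bstz ytgtf jpew
Hunk 6: at line 1 remove [bstz] add [gqzkg,hlrwy,ksg] -> 6 lines: jne gqzkg hlrwy ksg ytgtf jpew
Final line 4: ksg

Answer: ksg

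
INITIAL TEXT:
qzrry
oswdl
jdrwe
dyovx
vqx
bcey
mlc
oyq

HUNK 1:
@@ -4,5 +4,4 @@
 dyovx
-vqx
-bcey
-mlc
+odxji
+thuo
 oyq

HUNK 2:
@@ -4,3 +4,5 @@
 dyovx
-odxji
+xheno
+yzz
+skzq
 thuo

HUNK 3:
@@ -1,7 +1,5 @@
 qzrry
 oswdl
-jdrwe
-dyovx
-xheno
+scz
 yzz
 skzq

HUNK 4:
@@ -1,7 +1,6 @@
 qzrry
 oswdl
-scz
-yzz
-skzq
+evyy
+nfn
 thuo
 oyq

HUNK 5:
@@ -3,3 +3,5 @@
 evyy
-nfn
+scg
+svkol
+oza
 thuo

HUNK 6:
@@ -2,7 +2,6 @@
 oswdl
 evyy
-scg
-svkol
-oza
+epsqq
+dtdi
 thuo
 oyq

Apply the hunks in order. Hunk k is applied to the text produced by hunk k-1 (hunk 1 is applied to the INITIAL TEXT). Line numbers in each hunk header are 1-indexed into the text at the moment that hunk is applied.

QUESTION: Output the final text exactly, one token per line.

Hunk 1: at line 4 remove [vqx,bcey,mlc] add [odxji,thuo] -> 7 lines: qzrry oswdl jdrwe dyovx odxji thuo oyq
Hunk 2: at line 4 remove [odxji] add [xheno,yzz,skzq] -> 9 lines: qzrry oswdl jdrwe dyovx xheno yzz skzq thuo oyq
Hunk 3: at line 1 remove [jdrwe,dyovx,xheno] add [scz] -> 7 lines: qzrry oswdl scz yzz skzq thuo oyq
Hunk 4: at line 1 remove [scz,yzz,skzq] add [evyy,nfn] -> 6 lines: qzrry oswdl evyy nfn thuo oyq
Hunk 5: at line 3 remove [nfn] add [scg,svkol,oza] -> 8 lines: qzrry oswdl evyy scg svkol oza thuo oyq
Hunk 6: at line 2 remove [scg,svkol,oza] add [epsqq,dtdi] -> 7 lines: qzrry oswdl evyy epsqq dtdi thuo oyq

Answer: qzrry
oswdl
evyy
epsqq
dtdi
thuo
oyq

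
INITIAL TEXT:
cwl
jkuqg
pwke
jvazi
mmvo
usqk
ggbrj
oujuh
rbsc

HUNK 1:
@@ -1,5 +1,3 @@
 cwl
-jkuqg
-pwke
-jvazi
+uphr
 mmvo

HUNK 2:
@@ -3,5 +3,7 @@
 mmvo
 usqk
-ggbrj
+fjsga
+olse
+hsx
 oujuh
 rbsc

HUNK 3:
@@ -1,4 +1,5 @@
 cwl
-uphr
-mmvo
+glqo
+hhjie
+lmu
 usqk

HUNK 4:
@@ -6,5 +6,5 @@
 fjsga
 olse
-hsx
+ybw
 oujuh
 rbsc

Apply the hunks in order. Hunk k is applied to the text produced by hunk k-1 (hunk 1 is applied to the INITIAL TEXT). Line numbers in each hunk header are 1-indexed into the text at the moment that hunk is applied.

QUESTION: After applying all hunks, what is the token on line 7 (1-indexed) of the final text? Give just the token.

Hunk 1: at line 1 remove [jkuqg,pwke,jvazi] add [uphr] -> 7 lines: cwl uphr mmvo usqk ggbrj oujuh rbsc
Hunk 2: at line 3 remove [ggbrj] add [fjsga,olse,hsx] -> 9 lines: cwl uphr mmvo usqk fjsga olse hsx oujuh rbsc
Hunk 3: at line 1 remove [uphr,mmvo] add [glqo,hhjie,lmu] -> 10 lines: cwl glqo hhjie lmu usqk fjsga olse hsx oujuh rbsc
Hunk 4: at line 6 remove [hsx] add [ybw] -> 10 lines: cwl glqo hhjie lmu usqk fjsga olse ybw oujuh rbsc
Final line 7: olse

Answer: olse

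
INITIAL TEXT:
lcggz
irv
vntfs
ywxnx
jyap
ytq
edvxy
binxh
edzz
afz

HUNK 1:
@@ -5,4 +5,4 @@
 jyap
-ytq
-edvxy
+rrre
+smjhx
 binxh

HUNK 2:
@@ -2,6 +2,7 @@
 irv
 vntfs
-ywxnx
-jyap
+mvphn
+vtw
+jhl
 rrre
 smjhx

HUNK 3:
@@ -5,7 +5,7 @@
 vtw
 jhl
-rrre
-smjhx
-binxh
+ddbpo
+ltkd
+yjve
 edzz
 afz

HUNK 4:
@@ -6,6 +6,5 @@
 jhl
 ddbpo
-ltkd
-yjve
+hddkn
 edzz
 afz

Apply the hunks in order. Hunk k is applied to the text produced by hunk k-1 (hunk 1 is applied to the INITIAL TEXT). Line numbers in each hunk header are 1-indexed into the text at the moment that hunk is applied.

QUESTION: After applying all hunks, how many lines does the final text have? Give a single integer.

Hunk 1: at line 5 remove [ytq,edvxy] add [rrre,smjhx] -> 10 lines: lcggz irv vntfs ywxnx jyap rrre smjhx binxh edzz afz
Hunk 2: at line 2 remove [ywxnx,jyap] add [mvphn,vtw,jhl] -> 11 lines: lcggz irv vntfs mvphn vtw jhl rrre smjhx binxh edzz afz
Hunk 3: at line 5 remove [rrre,smjhx,binxh] add [ddbpo,ltkd,yjve] -> 11 lines: lcggz irv vntfs mvphn vtw jhl ddbpo ltkd yjve edzz afz
Hunk 4: at line 6 remove [ltkd,yjve] add [hddkn] -> 10 lines: lcggz irv vntfs mvphn vtw jhl ddbpo hddkn edzz afz
Final line count: 10

Answer: 10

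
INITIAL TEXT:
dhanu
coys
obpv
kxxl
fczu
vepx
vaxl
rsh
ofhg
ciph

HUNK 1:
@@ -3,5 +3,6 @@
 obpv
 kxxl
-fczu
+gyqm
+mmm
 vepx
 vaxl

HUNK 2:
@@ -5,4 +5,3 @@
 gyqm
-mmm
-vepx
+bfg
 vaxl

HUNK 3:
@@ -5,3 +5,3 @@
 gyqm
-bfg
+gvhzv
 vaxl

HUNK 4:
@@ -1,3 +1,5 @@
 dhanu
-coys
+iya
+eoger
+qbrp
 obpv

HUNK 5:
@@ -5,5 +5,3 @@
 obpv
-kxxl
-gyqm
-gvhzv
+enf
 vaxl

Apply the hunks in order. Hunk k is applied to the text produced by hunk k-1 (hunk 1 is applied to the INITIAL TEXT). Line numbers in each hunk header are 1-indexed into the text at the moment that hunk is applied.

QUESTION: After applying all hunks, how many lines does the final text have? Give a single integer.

Answer: 10

Derivation:
Hunk 1: at line 3 remove [fczu] add [gyqm,mmm] -> 11 lines: dhanu coys obpv kxxl gyqm mmm vepx vaxl rsh ofhg ciph
Hunk 2: at line 5 remove [mmm,vepx] add [bfg] -> 10 lines: dhanu coys obpv kxxl gyqm bfg vaxl rsh ofhg ciph
Hunk 3: at line 5 remove [bfg] add [gvhzv] -> 10 lines: dhanu coys obpv kxxl gyqm gvhzv vaxl rsh ofhg ciph
Hunk 4: at line 1 remove [coys] add [iya,eoger,qbrp] -> 12 lines: dhanu iya eoger qbrp obpv kxxl gyqm gvhzv vaxl rsh ofhg ciph
Hunk 5: at line 5 remove [kxxl,gyqm,gvhzv] add [enf] -> 10 lines: dhanu iya eoger qbrp obpv enf vaxl rsh ofhg ciph
Final line count: 10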